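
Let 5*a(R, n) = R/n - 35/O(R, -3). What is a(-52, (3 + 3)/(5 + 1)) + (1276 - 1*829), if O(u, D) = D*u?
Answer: 340513/780 ≈ 436.56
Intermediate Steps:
a(R, n) = 7/(3*R) + R/(5*n) (a(R, n) = (R/n - 35*(-1/(3*R)))/5 = (R/n - (-35)/(3*R))/5 = (R/n + 35/(3*R))/5 = (35/(3*R) + R/n)/5 = 7/(3*R) + R/(5*n))
a(-52, (3 + 3)/(5 + 1)) + (1276 - 1*829) = ((7/3)/(-52) + (⅕)*(-52)/((3 + 3)/(5 + 1))) + (1276 - 1*829) = ((7/3)*(-1/52) + (⅕)*(-52)/(6/6)) + (1276 - 829) = (-7/156 + (⅕)*(-52)/(6*(⅙))) + 447 = (-7/156 + (⅕)*(-52)/1) + 447 = (-7/156 + (⅕)*(-52)*1) + 447 = (-7/156 - 52/5) + 447 = -8147/780 + 447 = 340513/780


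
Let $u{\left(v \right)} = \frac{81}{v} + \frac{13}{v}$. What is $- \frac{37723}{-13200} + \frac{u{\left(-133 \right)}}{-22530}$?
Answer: $\frac{1255975923}{439485200} \approx 2.8578$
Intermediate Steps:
$u{\left(v \right)} = \frac{94}{v}$
$- \frac{37723}{-13200} + \frac{u{\left(-133 \right)}}{-22530} = - \frac{37723}{-13200} + \frac{94 \frac{1}{-133}}{-22530} = \left(-37723\right) \left(- \frac{1}{13200}\right) + 94 \left(- \frac{1}{133}\right) \left(- \frac{1}{22530}\right) = \frac{37723}{13200} - - \frac{47}{1498245} = \frac{37723}{13200} + \frac{47}{1498245} = \frac{1255975923}{439485200}$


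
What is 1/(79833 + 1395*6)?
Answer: 1/88203 ≈ 1.1337e-5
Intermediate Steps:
1/(79833 + 1395*6) = 1/(79833 + 8370) = 1/88203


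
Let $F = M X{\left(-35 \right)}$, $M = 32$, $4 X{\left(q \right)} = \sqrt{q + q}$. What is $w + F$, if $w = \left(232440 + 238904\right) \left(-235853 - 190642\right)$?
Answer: $-201025859280 + 8 i \sqrt{70} \approx -2.0103 \cdot 10^{11} + 66.933 i$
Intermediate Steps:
$X{\left(q \right)} = \frac{\sqrt{2} \sqrt{q}}{4}$ ($X{\left(q \right)} = \frac{\sqrt{q + q}}{4} = \frac{\sqrt{2 q}}{4} = \frac{\sqrt{2} \sqrt{q}}{4}$)
$w = -201025859280$ ($w = 471344 \left(-426495\right) = -201025859280$)
$F = 8 i \sqrt{70}$ ($F = 32 \frac{\sqrt{2} \sqrt{-35}}{4} = 32 \frac{\sqrt{2} i \sqrt{35}}{4} = 32 \frac{i \sqrt{70}}{4} = 8 i \sqrt{70} \approx 66.933 i$)
$w + F = -201025859280 + 8 i \sqrt{70}$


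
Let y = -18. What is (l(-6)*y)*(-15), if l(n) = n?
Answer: -1620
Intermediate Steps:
(l(-6)*y)*(-15) = -6*(-18)*(-15) = 108*(-15) = -1620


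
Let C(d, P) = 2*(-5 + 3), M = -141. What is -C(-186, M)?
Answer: 4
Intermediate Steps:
C(d, P) = -4 (C(d, P) = 2*(-2) = -4)
-C(-186, M) = -1*(-4) = 4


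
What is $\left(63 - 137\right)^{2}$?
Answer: $5476$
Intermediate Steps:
$\left(63 - 137\right)^{2} = \left(-74\right)^{2} = 5476$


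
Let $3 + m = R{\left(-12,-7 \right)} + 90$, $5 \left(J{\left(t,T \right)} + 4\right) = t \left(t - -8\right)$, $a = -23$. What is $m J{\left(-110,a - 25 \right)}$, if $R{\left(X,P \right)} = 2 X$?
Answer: $141120$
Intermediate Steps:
$J{\left(t,T \right)} = -4 + \frac{t \left(8 + t\right)}{5}$ ($J{\left(t,T \right)} = -4 + \frac{t \left(t - -8\right)}{5} = -4 + \frac{t \left(t + 8\right)}{5} = -4 + \frac{t \left(8 + t\right)}{5}$)
$m = 63$ ($m = -3 + \left(2 \left(-12\right) + 90\right) = -3 + \left(-24 + 90\right) = -3 + 66 = 63$)
$m J{\left(-110,a - 25 \right)} = 63 \left(-4 + \frac{\left(-110\right)^{2}}{5} + \frac{8}{5} \left(-110\right)\right) = 63 \left(-4 + \frac{1}{5} \cdot 12100 - 176\right) = 63 \left(-4 + 2420 - 176\right) = 63 \cdot 2240 = 141120$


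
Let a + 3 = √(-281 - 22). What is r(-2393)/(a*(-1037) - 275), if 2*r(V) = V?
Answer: -3393274/333879703 - 2481541*I*√303/667759406 ≈ -0.010163 - 0.064688*I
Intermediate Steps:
a = -3 + I*√303 (a = -3 + √(-281 - 22) = -3 + √(-303) = -3 + I*√303 ≈ -3.0 + 17.407*I)
r(V) = V/2
r(-2393)/(a*(-1037) - 275) = ((½)*(-2393))/((-3 + I*√303)*(-1037) - 275) = -2393/(2*((3111 - 1037*I*√303) - 275)) = -2393/(2*(2836 - 1037*I*√303))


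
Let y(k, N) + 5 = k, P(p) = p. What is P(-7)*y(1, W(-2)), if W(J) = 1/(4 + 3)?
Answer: 28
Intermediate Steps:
W(J) = ⅐ (W(J) = 1/7 = ⅐)
y(k, N) = -5 + k
P(-7)*y(1, W(-2)) = -7*(-5 + 1) = -7*(-4) = 28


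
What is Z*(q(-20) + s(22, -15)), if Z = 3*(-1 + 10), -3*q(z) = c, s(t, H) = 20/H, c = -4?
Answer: 0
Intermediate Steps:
q(z) = 4/3 (q(z) = -⅓*(-4) = 4/3)
Z = 27 (Z = 3*9 = 27)
Z*(q(-20) + s(22, -15)) = 27*(4/3 + 20/(-15)) = 27*(4/3 + 20*(-1/15)) = 27*(4/3 - 4/3) = 27*0 = 0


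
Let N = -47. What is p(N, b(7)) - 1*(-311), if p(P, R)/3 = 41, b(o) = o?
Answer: 434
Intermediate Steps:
p(P, R) = 123 (p(P, R) = 3*41 = 123)
p(N, b(7)) - 1*(-311) = 123 - 1*(-311) = 123 + 311 = 434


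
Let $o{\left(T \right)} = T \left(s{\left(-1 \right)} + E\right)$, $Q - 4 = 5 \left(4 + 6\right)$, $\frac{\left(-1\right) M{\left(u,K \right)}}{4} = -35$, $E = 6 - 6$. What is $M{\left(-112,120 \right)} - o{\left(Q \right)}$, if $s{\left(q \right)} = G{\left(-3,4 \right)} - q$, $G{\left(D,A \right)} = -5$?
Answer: $356$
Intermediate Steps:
$E = 0$ ($E = 6 - 6 = 0$)
$M{\left(u,K \right)} = 140$ ($M{\left(u,K \right)} = \left(-4\right) \left(-35\right) = 140$)
$s{\left(q \right)} = -5 - q$
$Q = 54$ ($Q = 4 + 5 \left(4 + 6\right) = 4 + 5 \cdot 10 = 4 + 50 = 54$)
$o{\left(T \right)} = - 4 T$ ($o{\left(T \right)} = T \left(\left(-5 - -1\right) + 0\right) = T \left(\left(-5 + 1\right) + 0\right) = T \left(-4 + 0\right) = T \left(-4\right) = - 4 T$)
$M{\left(-112,120 \right)} - o{\left(Q \right)} = 140 - \left(-4\right) 54 = 140 - -216 = 140 + 216 = 356$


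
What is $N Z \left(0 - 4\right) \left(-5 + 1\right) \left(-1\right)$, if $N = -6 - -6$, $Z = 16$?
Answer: $0$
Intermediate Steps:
$N = 0$ ($N = -6 + 6 = 0$)
$N Z \left(0 - 4\right) \left(-5 + 1\right) \left(-1\right) = 0 \cdot 16 \left(0 - 4\right) \left(-5 + 1\right) \left(-1\right) = 0 \left(-4\right) \left(-4\right) \left(-1\right) = 0 \cdot 16 \left(-1\right) = 0 \left(-16\right) = 0$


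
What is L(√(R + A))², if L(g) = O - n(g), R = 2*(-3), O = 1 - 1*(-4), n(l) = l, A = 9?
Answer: (5 - √3)² ≈ 10.679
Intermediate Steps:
O = 5 (O = 1 + 4 = 5)
R = -6
L(g) = 5 - g
L(√(R + A))² = (5 - √(-6 + 9))² = (5 - √3)²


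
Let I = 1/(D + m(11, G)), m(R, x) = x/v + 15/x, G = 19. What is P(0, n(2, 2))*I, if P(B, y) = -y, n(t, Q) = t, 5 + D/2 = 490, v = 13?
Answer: -247/120073 ≈ -0.0020571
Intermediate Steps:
D = 970 (D = -10 + 2*490 = -10 + 980 = 970)
m(R, x) = 15/x + x/13 (m(R, x) = x/13 + 15/x = 15/x + x/13)
I = 247/240146 (I = 1/(970 + (15/19 + (1/13)*19)) = 1/(970 + (15*(1/19) + 19/13)) = 1/(970 + (15/19 + 19/13)) = 1/(970 + 556/247) = 1/(240146/247) = 247/240146 ≈ 0.0010285)
P(0, n(2, 2))*I = -1*2*(247/240146) = -2*247/240146 = -247/120073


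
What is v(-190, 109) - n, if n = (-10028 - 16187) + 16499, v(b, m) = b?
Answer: 9526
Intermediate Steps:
n = -9716 (n = -26215 + 16499 = -9716)
v(-190, 109) - n = -190 - 1*(-9716) = -190 + 9716 = 9526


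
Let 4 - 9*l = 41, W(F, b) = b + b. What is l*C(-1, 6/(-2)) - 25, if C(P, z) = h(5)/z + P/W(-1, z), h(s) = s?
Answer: -113/6 ≈ -18.833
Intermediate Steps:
W(F, b) = 2*b
C(P, z) = 5/z + P/(2*z) (C(P, z) = 5/z + P/((2*z)) = 5/z + P*(1/(2*z)) = 5/z + P/(2*z))
l = -37/9 (l = 4/9 - 1/9*41 = 4/9 - 41/9 = -37/9 ≈ -4.1111)
l*C(-1, 6/(-2)) - 25 = -37*(10 - 1)/(18*(6/(-2))) - 25 = -37*9/(18*(6*(-1/2))) - 25 = -37*9/(18*(-3)) - 25 = -37*(-1)*9/(18*3) - 25 = -37/9*(-3/2) - 25 = 37/6 - 25 = -113/6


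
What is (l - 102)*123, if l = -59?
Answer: -19803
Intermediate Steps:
(l - 102)*123 = (-59 - 102)*123 = -161*123 = -19803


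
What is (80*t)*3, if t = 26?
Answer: 6240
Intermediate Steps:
(80*t)*3 = (80*26)*3 = 2080*3 = 6240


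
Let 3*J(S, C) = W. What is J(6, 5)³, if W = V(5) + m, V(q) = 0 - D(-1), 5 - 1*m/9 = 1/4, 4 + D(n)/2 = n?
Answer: 9393931/1728 ≈ 5436.3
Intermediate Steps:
D(n) = -8 + 2*n
m = 171/4 (m = 45 - 9/4 = 171/4 ≈ 42.750)
V(q) = 10 (V(q) = 0 - (-8 + 2*(-1)) = 0 - (-8 - 2) = 0 - 1*(-10) = 0 + 10 = 10)
W = 211/4 (W = 10 + 171/4 = 211/4 ≈ 52.750)
J(S, C) = 211/12 (J(S, C) = (⅓)*(211/4) = 211/12)
J(6, 5)³ = (211/12)³ = 9393931/1728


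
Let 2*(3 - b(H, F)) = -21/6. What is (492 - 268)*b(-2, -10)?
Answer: 1064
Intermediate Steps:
b(H, F) = 19/4 (b(H, F) = 3 - (-21)/(2*6) = 3 - ½*(-7/2) = 3 + 7/4 = 19/4)
(492 - 268)*b(-2, -10) = (492 - 268)*(19/4) = 224*(19/4) = 1064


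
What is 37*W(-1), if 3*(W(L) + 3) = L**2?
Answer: -296/3 ≈ -98.667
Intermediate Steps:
W(L) = -3 + L**2/3
37*W(-1) = 37*(-3 + (1/3)*(-1)**2) = 37*(-3 + (1/3)*1) = 37*(-3 + 1/3) = 37*(-8/3) = -296/3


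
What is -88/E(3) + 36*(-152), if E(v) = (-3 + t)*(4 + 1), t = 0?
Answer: -81992/15 ≈ -5466.1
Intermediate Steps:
E(v) = -15 (E(v) = (-3 + 0)*(4 + 1) = -3*5 = -15)
-88/E(3) + 36*(-152) = -88/(-15) + 36*(-152) = -88*(-1/15) - 5472 = 88/15 - 5472 = -81992/15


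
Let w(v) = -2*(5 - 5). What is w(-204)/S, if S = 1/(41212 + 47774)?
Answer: 0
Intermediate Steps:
w(v) = 0 (w(v) = -2*0 = 0)
S = 1/88986 ≈ 1.1238e-5
w(-204)/S = 0/(1/88986) = 0*88986 = 0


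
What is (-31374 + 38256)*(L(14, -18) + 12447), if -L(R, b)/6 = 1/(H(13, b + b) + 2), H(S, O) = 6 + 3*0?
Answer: 171310185/2 ≈ 8.5655e+7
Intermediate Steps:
H(S, O) = 6 (H(S, O) = 6 + 0 = 6)
L(R, b) = -¾ (L(R, b) = -6/(6 + 2) = -6/8 = -6*⅛ = -¾)
(-31374 + 38256)*(L(14, -18) + 12447) = (-31374 + 38256)*(-¾ + 12447) = 6882*(49785/4) = 171310185/2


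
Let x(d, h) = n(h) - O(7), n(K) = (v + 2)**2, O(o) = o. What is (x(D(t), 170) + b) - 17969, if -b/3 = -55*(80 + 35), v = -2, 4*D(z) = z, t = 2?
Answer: 999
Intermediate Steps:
D(z) = z/4
b = 18975 (b = -(-165)*(80 + 35) = -(-165)*115 = -3*(-6325) = 18975)
n(K) = 0 (n(K) = (-2 + 2)**2 = 0**2 = 0)
x(d, h) = -7 (x(d, h) = 0 - 1*7 = 0 - 7 = -7)
(x(D(t), 170) + b) - 17969 = (-7 + 18975) - 17969 = 18968 - 17969 = 999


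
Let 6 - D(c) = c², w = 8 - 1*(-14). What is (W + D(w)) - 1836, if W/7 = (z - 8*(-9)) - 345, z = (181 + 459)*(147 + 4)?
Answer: 672255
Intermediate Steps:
z = 96640 (z = 640*151 = 96640)
W = 674569 (W = 7*((96640 - 8*(-9)) - 345) = 7*((96640 + 72) - 345) = 7*(96712 - 345) = 7*96367 = 674569)
w = 22 (w = 8 + 14 = 22)
D(c) = 6 - c²
(W + D(w)) - 1836 = (674569 + (6 - 1*22²)) - 1836 = (674569 + (6 - 1*484)) - 1836 = (674569 + (6 - 484)) - 1836 = (674569 - 478) - 1836 = 674091 - 1836 = 672255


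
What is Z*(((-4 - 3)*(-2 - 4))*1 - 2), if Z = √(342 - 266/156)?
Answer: 20*√2070354/39 ≈ 737.88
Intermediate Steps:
Z = √2070354/78 (Z = √(342 - 266*1/156) = √(342 - 133/78) = √(26543/78) = √2070354/78 ≈ 18.447)
Z*(((-4 - 3)*(-2 - 4))*1 - 2) = (√2070354/78)*(((-4 - 3)*(-2 - 4))*1 - 2) = (√2070354/78)*(-7*(-6)*1 - 2) = (√2070354/78)*(42*1 - 2) = (√2070354/78)*(42 - 2) = (√2070354/78)*40 = 20*√2070354/39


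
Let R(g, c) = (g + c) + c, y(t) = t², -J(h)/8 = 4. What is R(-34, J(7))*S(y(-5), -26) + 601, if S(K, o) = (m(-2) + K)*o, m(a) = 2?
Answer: 69397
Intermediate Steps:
J(h) = -32 (J(h) = -8*4 = -32)
S(K, o) = o*(2 + K) (S(K, o) = (2 + K)*o = o*(2 + K))
R(g, c) = g + 2*c (R(g, c) = (c + g) + c = g + 2*c)
R(-34, J(7))*S(y(-5), -26) + 601 = (-34 + 2*(-32))*(-26*(2 + (-5)²)) + 601 = (-34 - 64)*(-26*(2 + 25)) + 601 = -(-2548)*27 + 601 = -98*(-702) + 601 = 68796 + 601 = 69397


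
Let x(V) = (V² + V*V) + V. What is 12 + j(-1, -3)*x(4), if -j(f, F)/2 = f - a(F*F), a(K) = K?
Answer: 732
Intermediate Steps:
j(f, F) = -2*f + 2*F² (j(f, F) = -2*(f - F*F) = -2*(f - F²) = -2*f + 2*F²)
x(V) = V + 2*V² (x(V) = (V² + V²) + V = 2*V² + V = V + 2*V²)
12 + j(-1, -3)*x(4) = 12 + (-2*(-1) + 2*(-3)²)*(4*(1 + 2*4)) = 12 + (2 + 2*9)*(4*(1 + 8)) = 12 + (2 + 18)*(4*9) = 12 + 20*36 = 12 + 720 = 732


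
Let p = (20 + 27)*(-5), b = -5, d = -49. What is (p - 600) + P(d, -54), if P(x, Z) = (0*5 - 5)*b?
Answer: -810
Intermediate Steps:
P(x, Z) = 25 (P(x, Z) = (0*5 - 5)*(-5) = (0 - 5)*(-5) = -5*(-5) = 25)
p = -235 (p = 47*(-5) = -235)
(p - 600) + P(d, -54) = (-235 - 600) + 25 = -835 + 25 = -810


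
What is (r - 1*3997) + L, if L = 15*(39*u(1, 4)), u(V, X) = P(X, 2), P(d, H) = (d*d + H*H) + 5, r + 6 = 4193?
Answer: 14815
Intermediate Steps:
r = 4187 (r = -6 + 4193 = 4187)
P(d, H) = 5 + H² + d² (P(d, H) = (d² + H²) + 5 = (H² + d²) + 5 = 5 + H² + d²)
u(V, X) = 9 + X² (u(V, X) = 5 + 2² + X² = 5 + 4 + X² = 9 + X²)
L = 14625 (L = 15*(39*(9 + 4²)) = 15*(39*(9 + 16)) = 15*(39*25) = 15*975 = 14625)
(r - 1*3997) + L = (4187 - 1*3997) + 14625 = (4187 - 3997) + 14625 = 190 + 14625 = 14815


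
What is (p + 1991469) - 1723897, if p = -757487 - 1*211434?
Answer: -701349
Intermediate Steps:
p = -968921 (p = -757487 - 211434 = -968921)
(p + 1991469) - 1723897 = (-968921 + 1991469) - 1723897 = 1022548 - 1723897 = -701349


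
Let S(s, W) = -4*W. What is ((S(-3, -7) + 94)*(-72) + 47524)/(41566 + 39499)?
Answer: 7748/16213 ≈ 0.47789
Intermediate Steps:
((S(-3, -7) + 94)*(-72) + 47524)/(41566 + 39499) = ((-4*(-7) + 94)*(-72) + 47524)/(41566 + 39499) = ((28 + 94)*(-72) + 47524)/81065 = (122*(-72) + 47524)*(1/81065) = (-8784 + 47524)*(1/81065) = 38740*(1/81065) = 7748/16213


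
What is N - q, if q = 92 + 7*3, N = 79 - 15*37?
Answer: -589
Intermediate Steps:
N = -476 (N = 79 - 555 = -476)
q = 113 (q = 92 + 21 = 113)
N - q = -476 - 1*113 = -476 - 113 = -589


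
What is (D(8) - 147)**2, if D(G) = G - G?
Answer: 21609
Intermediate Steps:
D(G) = 0
(D(8) - 147)**2 = (0 - 147)**2 = (-147)**2 = 21609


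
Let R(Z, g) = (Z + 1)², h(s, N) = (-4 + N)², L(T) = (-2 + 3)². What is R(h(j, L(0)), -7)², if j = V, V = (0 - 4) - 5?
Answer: 10000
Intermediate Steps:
V = -9 (V = -4 - 5 = -9)
j = -9
L(T) = 1 (L(T) = 1² = 1)
R(Z, g) = (1 + Z)²
R(h(j, L(0)), -7)² = ((1 + (-4 + 1)²)²)² = ((1 + (-3)²)²)² = ((1 + 9)²)² = (10²)² = 100² = 10000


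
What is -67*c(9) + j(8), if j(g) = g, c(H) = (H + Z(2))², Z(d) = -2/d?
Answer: -4280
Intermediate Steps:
c(H) = (-1 + H)² (c(H) = (H - 2/2)² = (H - 2*½)² = (H - 1)² = (-1 + H)²)
-67*c(9) + j(8) = -67*(-1 + 9)² + 8 = -67*8² + 8 = -67*64 + 8 = -4288 + 8 = -4280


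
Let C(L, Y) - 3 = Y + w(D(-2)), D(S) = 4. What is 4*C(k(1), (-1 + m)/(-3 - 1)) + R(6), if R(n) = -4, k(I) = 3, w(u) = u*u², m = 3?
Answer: 262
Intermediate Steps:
w(u) = u³
C(L, Y) = 67 + Y (C(L, Y) = 3 + (Y + 4³) = 3 + (Y + 64) = 3 + (64 + Y) = 67 + Y)
4*C(k(1), (-1 + m)/(-3 - 1)) + R(6) = 4*(67 + (-1 + 3)/(-3 - 1)) - 4 = 4*(67 + 2/(-4)) - 4 = 4*(67 + 2*(-¼)) - 4 = 4*(67 - ½) - 4 = 4*(133/2) - 4 = 266 - 4 = 262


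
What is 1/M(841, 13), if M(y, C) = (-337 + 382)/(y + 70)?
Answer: 911/45 ≈ 20.244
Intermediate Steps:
M(y, C) = 45/(70 + y)
1/M(841, 13) = 1/(45/(70 + 841)) = 1/(45/911) = 911/45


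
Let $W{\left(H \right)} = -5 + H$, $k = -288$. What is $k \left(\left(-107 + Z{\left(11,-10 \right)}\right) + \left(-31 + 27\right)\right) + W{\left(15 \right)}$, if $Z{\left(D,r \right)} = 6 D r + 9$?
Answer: $219466$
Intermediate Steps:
$Z{\left(D,r \right)} = 9 + 6 D r$ ($Z{\left(D,r \right)} = 6 D r + 9 = 9 + 6 D r$)
$k \left(\left(-107 + Z{\left(11,-10 \right)}\right) + \left(-31 + 27\right)\right) + W{\left(15 \right)} = - 288 \left(\left(-107 + \left(9 + 6 \cdot 11 \left(-10\right)\right)\right) + \left(-31 + 27\right)\right) + \left(-5 + 15\right) = - 288 \left(\left(-107 + \left(9 - 660\right)\right) - 4\right) + 10 = - 288 \left(\left(-107 - 651\right) - 4\right) + 10 = - 288 \left(-758 - 4\right) + 10 = \left(-288\right) \left(-762\right) + 10 = 219456 + 10 = 219466$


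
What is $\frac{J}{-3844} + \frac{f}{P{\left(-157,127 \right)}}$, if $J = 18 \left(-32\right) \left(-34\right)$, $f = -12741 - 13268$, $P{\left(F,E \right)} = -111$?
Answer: $\frac{24451193}{106671} \approx 229.22$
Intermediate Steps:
$f = -26009$
$J = 19584$ ($J = \left(-576\right) \left(-34\right) = 19584$)
$\frac{J}{-3844} + \frac{f}{P{\left(-157,127 \right)}} = \frac{19584}{-3844} - \frac{26009}{-111} = 19584 \left(- \frac{1}{3844}\right) - - \frac{26009}{111} = - \frac{4896}{961} + \frac{26009}{111} = \frac{24451193}{106671}$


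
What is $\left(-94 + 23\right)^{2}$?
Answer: $5041$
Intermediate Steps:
$\left(-94 + 23\right)^{2} = \left(-71\right)^{2} = 5041$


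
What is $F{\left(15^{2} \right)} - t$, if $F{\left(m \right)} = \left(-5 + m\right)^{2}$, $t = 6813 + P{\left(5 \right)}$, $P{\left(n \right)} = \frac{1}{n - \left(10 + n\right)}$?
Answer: $\frac{415871}{10} \approx 41587.0$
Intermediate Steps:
$P{\left(n \right)} = - \frac{1}{10}$ ($P{\left(n \right)} = \frac{1}{-10} = - \frac{1}{10}$)
$t = \frac{68129}{10}$ ($t = 6813 - \frac{1}{10} = \frac{68129}{10} \approx 6812.9$)
$F{\left(15^{2} \right)} - t = \left(-5 + 15^{2}\right)^{2} - \frac{68129}{10} = \left(-5 + 225\right)^{2} - \frac{68129}{10} = 220^{2} - \frac{68129}{10} = 48400 - \frac{68129}{10} = \frac{415871}{10}$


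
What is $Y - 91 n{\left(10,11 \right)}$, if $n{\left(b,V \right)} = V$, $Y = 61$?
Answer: $-940$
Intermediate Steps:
$Y - 91 n{\left(10,11 \right)} = 61 - 1001 = -940$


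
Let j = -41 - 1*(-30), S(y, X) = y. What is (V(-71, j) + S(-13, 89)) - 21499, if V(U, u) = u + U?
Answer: -21594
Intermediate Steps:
j = -11 (j = -41 + 30 = -11)
V(U, u) = U + u
(V(-71, j) + S(-13, 89)) - 21499 = ((-71 - 11) - 13) - 21499 = (-82 - 13) - 21499 = -95 - 21499 = -21594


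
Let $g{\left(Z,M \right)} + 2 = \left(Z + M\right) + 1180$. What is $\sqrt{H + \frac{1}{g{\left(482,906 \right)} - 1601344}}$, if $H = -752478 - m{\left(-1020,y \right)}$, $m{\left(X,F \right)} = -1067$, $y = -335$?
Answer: $\frac{i \sqrt{23712036598731142}}{177642} \approx 866.84 i$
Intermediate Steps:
$g{\left(Z,M \right)} = 1178 + M + Z$ ($g{\left(Z,M \right)} = -2 + \left(\left(Z + M\right) + 1180\right) = -2 + \left(\left(M + Z\right) + 1180\right) = -2 + \left(1180 + M + Z\right) = 1178 + M + Z$)
$H = -751411$ ($H = -752478 - -1067 = -752478 + 1067 = -751411$)
$\sqrt{H + \frac{1}{g{\left(482,906 \right)} - 1601344}} = \sqrt{-751411 + \frac{1}{\left(1178 + 906 + 482\right) - 1601344}} = \sqrt{-751411 + \frac{1}{2566 - 1601344}} = \sqrt{-751411 + \frac{1}{-1598778}} = \sqrt{-751411 - \frac{1}{1598778}} = \sqrt{- \frac{1201339375759}{1598778}} = \frac{i \sqrt{23712036598731142}}{177642}$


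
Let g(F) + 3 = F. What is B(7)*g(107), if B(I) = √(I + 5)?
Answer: 208*√3 ≈ 360.27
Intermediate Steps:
g(F) = -3 + F
B(I) = √(5 + I)
B(7)*g(107) = √(5 + 7)*(-3 + 107) = √12*104 = (2*√3)*104 = 208*√3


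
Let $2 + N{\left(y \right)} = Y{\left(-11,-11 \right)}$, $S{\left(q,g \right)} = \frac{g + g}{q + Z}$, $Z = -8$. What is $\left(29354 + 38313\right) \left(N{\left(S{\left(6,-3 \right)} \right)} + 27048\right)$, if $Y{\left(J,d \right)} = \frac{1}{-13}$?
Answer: $\frac{23791514199}{13} \approx 1.8301 \cdot 10^{9}$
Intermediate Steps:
$Y{\left(J,d \right)} = - \frac{1}{13}$
$S{\left(q,g \right)} = \frac{2 g}{-8 + q}$ ($S{\left(q,g \right)} = \frac{g + g}{q - 8} = \frac{2 g}{-8 + q}$)
$N{\left(y \right)} = - \frac{27}{13}$ ($N{\left(y \right)} = -2 - \frac{1}{13} = - \frac{27}{13}$)
$\left(29354 + 38313\right) \left(N{\left(S{\left(6,-3 \right)} \right)} + 27048\right) = \left(29354 + 38313\right) \left(- \frac{27}{13} + 27048\right) = 67667 \cdot \frac{351597}{13} = \frac{23791514199}{13}$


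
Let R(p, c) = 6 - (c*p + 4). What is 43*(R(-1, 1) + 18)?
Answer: 903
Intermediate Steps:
R(p, c) = 2 - c*p (R(p, c) = 6 - (4 + c*p) = 6 + (-4 - c*p) = 2 - c*p)
43*(R(-1, 1) + 18) = 43*((2 - 1*1*(-1)) + 18) = 43*((2 + 1) + 18) = 43*(3 + 18) = 43*21 = 903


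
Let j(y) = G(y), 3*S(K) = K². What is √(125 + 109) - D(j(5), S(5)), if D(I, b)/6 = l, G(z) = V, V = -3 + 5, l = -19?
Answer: 114 + 3*√26 ≈ 129.30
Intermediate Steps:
V = 2
G(z) = 2
S(K) = K²/3
j(y) = 2
D(I, b) = -114 (D(I, b) = 6*(-19) = -114)
√(125 + 109) - D(j(5), S(5)) = √(125 + 109) - 1*(-114) = √234 + 114 = 3*√26 + 114 = 114 + 3*√26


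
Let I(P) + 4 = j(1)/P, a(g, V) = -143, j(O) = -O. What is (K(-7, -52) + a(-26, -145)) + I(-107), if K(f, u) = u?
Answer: -21292/107 ≈ -198.99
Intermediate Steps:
I(P) = -4 - 1/P (I(P) = -4 + (-1*1)/P = -4 - 1/P)
(K(-7, -52) + a(-26, -145)) + I(-107) = (-52 - 143) + (-4 - 1/(-107)) = -195 + (-4 - 1*(-1/107)) = -195 + (-4 + 1/107) = -195 - 427/107 = -21292/107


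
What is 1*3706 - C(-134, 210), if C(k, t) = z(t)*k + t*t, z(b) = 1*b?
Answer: -12254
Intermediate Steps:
z(b) = b
C(k, t) = t² + k*t (C(k, t) = t*k + t*t = k*t + t² = t² + k*t)
1*3706 - C(-134, 210) = 1*3706 - 210*(-134 + 210) = 3706 - 210*76 = 3706 - 1*15960 = 3706 - 15960 = -12254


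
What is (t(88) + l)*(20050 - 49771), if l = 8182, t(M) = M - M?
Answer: -243177222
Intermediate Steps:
t(M) = 0
(t(88) + l)*(20050 - 49771) = (0 + 8182)*(20050 - 49771) = 8182*(-29721) = -243177222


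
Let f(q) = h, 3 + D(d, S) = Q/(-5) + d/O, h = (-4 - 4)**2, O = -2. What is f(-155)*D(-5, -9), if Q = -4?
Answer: 96/5 ≈ 19.200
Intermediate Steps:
h = 64 (h = (-8)**2 = 64)
D(d, S) = -11/5 - d/2 (D(d, S) = -3 + (-4/(-5) + d/(-2)) = -3 + (-4*(-1/5) + d*(-1/2)) = -3 + (4/5 - d/2) = -11/5 - d/2)
f(q) = 64
f(-155)*D(-5, -9) = 64*(-11/5 - 1/2*(-5)) = 64*(-11/5 + 5/2) = 64*(3/10) = 96/5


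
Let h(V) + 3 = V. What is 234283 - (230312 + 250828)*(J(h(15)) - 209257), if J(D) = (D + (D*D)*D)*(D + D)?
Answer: 80589740863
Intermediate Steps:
h(V) = -3 + V
J(D) = 2*D*(D + D**3) (J(D) = (D + D**2*D)*(2*D) = (D + D**3)*(2*D) = 2*D*(D + D**3))
234283 - (230312 + 250828)*(J(h(15)) - 209257) = 234283 - (230312 + 250828)*(2*(-3 + 15)**2*(1 + (-3 + 15)**2) - 209257) = 234283 - 481140*(2*12**2*(1 + 12**2) - 209257) = 234283 - 481140*(2*144*(1 + 144) - 209257) = 234283 - 481140*(2*144*145 - 209257) = 234283 - 481140*(41760 - 209257) = 234283 - 481140*(-167497) = 234283 - 1*(-80589506580) = 234283 + 80589506580 = 80589740863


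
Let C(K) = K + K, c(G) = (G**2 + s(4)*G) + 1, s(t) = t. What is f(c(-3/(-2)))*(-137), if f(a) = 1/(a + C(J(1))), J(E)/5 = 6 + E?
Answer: -548/317 ≈ -1.7287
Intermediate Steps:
J(E) = 30 + 5*E (J(E) = 5*(6 + E) = 30 + 5*E)
c(G) = 1 + G**2 + 4*G (c(G) = (G**2 + 4*G) + 1 = 1 + G**2 + 4*G)
C(K) = 2*K
f(a) = 1/(70 + a) (f(a) = 1/(a + 2*(30 + 5*1)) = 1/(a + 2*(30 + 5)) = 1/(a + 2*35) = 1/(a + 70) = 1/(70 + a))
f(c(-3/(-2)))*(-137) = -137/(70 + (1 + (-3/(-2))**2 + 4*(-3/(-2)))) = -137/(70 + (1 + (-3*(-1/2))**2 + 4*(-3*(-1/2)))) = -137/(70 + (1 + (3/2)**2 + 4*(3/2))) = -137/(70 + (1 + 9/4 + 6)) = -137/(70 + 37/4) = -137/(317/4) = (4/317)*(-137) = -548/317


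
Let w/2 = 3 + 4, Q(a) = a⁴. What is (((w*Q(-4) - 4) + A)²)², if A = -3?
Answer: 163710208115041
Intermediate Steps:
w = 14 (w = 2*(3 + 4) = 2*7 = 14)
(((w*Q(-4) - 4) + A)²)² = (((14*(-4)⁴ - 4) - 3)²)² = (((14*256 - 4) - 3)²)² = (((3584 - 4) - 3)²)² = ((3580 - 3)²)² = (3577²)² = 12794929² = 163710208115041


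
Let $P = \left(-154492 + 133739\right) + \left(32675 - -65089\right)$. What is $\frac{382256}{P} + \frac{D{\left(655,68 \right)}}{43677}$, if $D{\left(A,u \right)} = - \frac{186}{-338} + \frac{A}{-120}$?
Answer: $\frac{67716612727495}{13642799917032} \approx 4.9635$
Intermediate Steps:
$D{\left(A,u \right)} = \frac{93}{169} - \frac{A}{120}$ ($D{\left(A,u \right)} = \left(-186\right) \left(- \frac{1}{338}\right) + A \left(- \frac{1}{120}\right) = \frac{93}{169} - \frac{A}{120}$)
$P = 77011$ ($P = -20753 + \left(32675 + 65089\right) = -20753 + 97764 = 77011$)
$\frac{382256}{P} + \frac{D{\left(655,68 \right)}}{43677} = \frac{382256}{77011} + \frac{\frac{93}{169} - \frac{131}{24}}{43677} = 382256 \cdot \frac{1}{77011} + \left(\frac{93}{169} - \frac{131}{24}\right) \frac{1}{43677} = \frac{382256}{77011} - \frac{19907}{177153912} = \frac{67716612727495}{13642799917032}$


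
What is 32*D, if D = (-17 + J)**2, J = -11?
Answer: 25088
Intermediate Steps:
D = 784 (D = (-17 - 11)**2 = (-28)**2 = 784)
32*D = 32*784 = 25088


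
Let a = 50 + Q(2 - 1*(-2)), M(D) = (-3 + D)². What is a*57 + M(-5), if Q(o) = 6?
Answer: 3256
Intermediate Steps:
a = 56 (a = 50 + 6 = 56)
a*57 + M(-5) = 56*57 + (-3 - 5)² = 3192 + (-8)² = 3192 + 64 = 3256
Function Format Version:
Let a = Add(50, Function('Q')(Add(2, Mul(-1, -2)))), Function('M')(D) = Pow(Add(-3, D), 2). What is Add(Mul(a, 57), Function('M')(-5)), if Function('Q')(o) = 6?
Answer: 3256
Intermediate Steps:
a = 56 (a = Add(50, 6) = 56)
Add(Mul(a, 57), Function('M')(-5)) = Add(Mul(56, 57), Pow(Add(-3, -5), 2)) = Add(3192, Pow(-8, 2)) = Add(3192, 64) = 3256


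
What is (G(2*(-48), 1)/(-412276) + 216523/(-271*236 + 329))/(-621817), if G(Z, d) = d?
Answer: 12752471425/2330204581054212 ≈ 5.4727e-6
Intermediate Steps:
(G(2*(-48), 1)/(-412276) + 216523/(-271*236 + 329))/(-621817) = (1/(-412276) + 216523/(-271*236 + 329))/(-621817) = (1*(-1/412276) + 216523/(-63956 + 329))*(-1/621817) = (-1/412276 + 216523/(-63627))*(-1/621817) = (-1/412276 + 216523*(-1/63627))*(-1/621817) = (-1/412276 - 216523/63627)*(-1/621817) = -89267299975/26231885052*(-1/621817) = 12752471425/2330204581054212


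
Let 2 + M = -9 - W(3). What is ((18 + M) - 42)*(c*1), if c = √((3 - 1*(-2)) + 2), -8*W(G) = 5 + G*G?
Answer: -133*√7/4 ≈ -87.971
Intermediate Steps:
W(G) = -5/8 - G²/8 (W(G) = -(5 + G*G)/8 = -(5 + G²)/8 = -5/8 - G²/8)
c = √7 (c = √((3 + 2) + 2) = √(5 + 2) = √7 ≈ 2.6458)
M = -37/4 (M = -2 + (-9 - (-5/8 - ⅛*3²)) = -2 + (-9 - (-5/8 - ⅛*9)) = -2 + (-9 - (-5/8 - 9/8)) = -2 + (-9 - 1*(-7/4)) = -2 + (-9 + 7/4) = -2 - 29/4 = -37/4 ≈ -9.2500)
((18 + M) - 42)*(c*1) = ((18 - 37/4) - 42)*(√7*1) = (35/4 - 42)*√7 = -133*√7/4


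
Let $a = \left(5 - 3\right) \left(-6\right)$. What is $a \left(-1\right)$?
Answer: $12$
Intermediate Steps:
$a = -12$ ($a = 2 \left(-6\right) = -12$)
$a \left(-1\right) = \left(-12\right) \left(-1\right) = 12$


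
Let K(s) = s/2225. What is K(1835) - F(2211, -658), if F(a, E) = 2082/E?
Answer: 583988/146405 ≈ 3.9889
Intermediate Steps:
K(s) = s/2225 (K(s) = s*(1/2225) = s/2225)
K(1835) - F(2211, -658) = (1/2225)*1835 - 2082/(-658) = 367/445 - 2082*(-1)/658 = 367/445 - 1*(-1041/329) = 367/445 + 1041/329 = 583988/146405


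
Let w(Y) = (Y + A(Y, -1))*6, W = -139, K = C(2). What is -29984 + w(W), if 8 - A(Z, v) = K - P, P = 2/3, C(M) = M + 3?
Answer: -30796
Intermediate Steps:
C(M) = 3 + M
P = ⅔ (P = 2*(⅓) = ⅔ ≈ 0.66667)
K = 5 (K = 3 + 2 = 5)
A(Z, v) = 11/3 (A(Z, v) = 8 - (5 - 1*⅔) = 8 - (5 - ⅔) = 8 - 1*13/3 = 8 - 13/3 = 11/3)
w(Y) = 22 + 6*Y (w(Y) = (Y + 11/3)*6 = (11/3 + Y)*6 = 22 + 6*Y)
-29984 + w(W) = -29984 + (22 + 6*(-139)) = -29984 + (22 - 834) = -29984 - 812 = -30796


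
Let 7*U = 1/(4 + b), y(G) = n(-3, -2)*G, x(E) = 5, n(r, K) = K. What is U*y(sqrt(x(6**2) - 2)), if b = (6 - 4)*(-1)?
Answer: -sqrt(3)/7 ≈ -0.24744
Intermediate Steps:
y(G) = -2*G
b = -2 (b = 2*(-1) = -2)
U = 1/14 (U = 1/(7*(4 - 2)) = (1/7)/2 = (1/7)*(1/2) = 1/14 ≈ 0.071429)
U*y(sqrt(x(6**2) - 2)) = (-2*sqrt(5 - 2))/14 = (-2*sqrt(3))/14 = -sqrt(3)/7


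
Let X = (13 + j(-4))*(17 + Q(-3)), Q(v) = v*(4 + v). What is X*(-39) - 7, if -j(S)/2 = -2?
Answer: -9289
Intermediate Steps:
j(S) = 4 (j(S) = -2*(-2) = 4)
X = 238 (X = (13 + 4)*(17 - 3*(4 - 3)) = 17*(17 - 3*1) = 17*(17 - 3) = 17*14 = 238)
X*(-39) - 7 = 238*(-39) - 7 = -9282 - 7 = -9289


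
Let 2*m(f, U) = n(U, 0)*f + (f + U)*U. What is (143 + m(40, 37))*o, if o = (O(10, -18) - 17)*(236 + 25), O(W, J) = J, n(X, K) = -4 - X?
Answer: -13656825/2 ≈ -6.8284e+6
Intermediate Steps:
o = -9135 (o = (-18 - 17)*(236 + 25) = -35*261 = -9135)
m(f, U) = U*(U + f)/2 + f*(-4 - U)/2 (m(f, U) = ((-4 - U)*f + (f + U)*U)/2 = (f*(-4 - U) + (U + f)*U)/2 = (f*(-4 - U) + U*(U + f))/2 = (U*(U + f) + f*(-4 - U))/2 = U*(U + f)/2 + f*(-4 - U)/2)
(143 + m(40, 37))*o = (143 + ((½)*37² - 2*40))*(-9135) = (143 + ((½)*1369 - 80))*(-9135) = (143 + (1369/2 - 80))*(-9135) = (143 + 1209/2)*(-9135) = (1495/2)*(-9135) = -13656825/2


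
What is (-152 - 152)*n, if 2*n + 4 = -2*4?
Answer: 1824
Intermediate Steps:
n = -6 (n = -2 + (-2*4)/2 = -2 + (½)*(-8) = -2 - 4 = -6)
(-152 - 152)*n = (-152 - 152)*(-6) = -304*(-6) = 1824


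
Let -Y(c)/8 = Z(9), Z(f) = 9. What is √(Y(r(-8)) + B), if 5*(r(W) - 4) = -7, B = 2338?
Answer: √2266 ≈ 47.603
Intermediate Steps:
r(W) = 13/5 (r(W) = 4 + (⅕)*(-7) = 4 - 7/5 = 13/5)
Y(c) = -72 (Y(c) = -8*9 = -72)
√(Y(r(-8)) + B) = √(-72 + 2338) = √2266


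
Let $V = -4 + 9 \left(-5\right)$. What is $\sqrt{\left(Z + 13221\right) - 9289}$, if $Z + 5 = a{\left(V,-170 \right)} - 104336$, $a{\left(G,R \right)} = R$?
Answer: $i \sqrt{100579} \approx 317.14 i$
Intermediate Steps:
$V = -49$ ($V = -4 - 45 = -49$)
$Z = -104511$ ($Z = -5 - 104506 = -104511$)
$\sqrt{\left(Z + 13221\right) - 9289} = \sqrt{\left(-104511 + 13221\right) - 9289} = \sqrt{-91290 - 9289} = \sqrt{-100579} = i \sqrt{100579}$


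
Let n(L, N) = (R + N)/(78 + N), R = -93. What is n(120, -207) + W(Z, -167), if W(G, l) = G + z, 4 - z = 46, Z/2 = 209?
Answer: 16268/43 ≈ 378.33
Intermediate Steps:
Z = 418 (Z = 2*209 = 418)
n(L, N) = (-93 + N)/(78 + N)
z = -42 (z = 4 - 1*46 = 4 - 46 = -42)
W(G, l) = -42 + G (W(G, l) = G - 42 = -42 + G)
n(120, -207) + W(Z, -167) = (-93 - 207)/(78 - 207) + (-42 + 418) = -300/(-129) + 376 = -1/129*(-300) + 376 = 100/43 + 376 = 16268/43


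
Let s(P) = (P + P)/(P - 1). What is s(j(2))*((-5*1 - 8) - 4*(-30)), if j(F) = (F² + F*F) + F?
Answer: 2140/9 ≈ 237.78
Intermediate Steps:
j(F) = F + 2*F² (j(F) = (F² + F²) + F = 2*F² + F = F + 2*F²)
s(P) = 2*P/(-1 + P) (s(P) = (2*P)/(-1 + P) = 2*P/(-1 + P))
s(j(2))*((-5*1 - 8) - 4*(-30)) = (2*(2*(1 + 2*2))/(-1 + 2*(1 + 2*2)))*((-5*1 - 8) - 4*(-30)) = (2*(2*(1 + 4))/(-1 + 2*(1 + 4)))*((-5 - 8) + 120) = (2*(2*5)/(-1 + 2*5))*(-13 + 120) = (2*10/(-1 + 10))*107 = (2*10/9)*107 = (2*10*(⅑))*107 = (20/9)*107 = 2140/9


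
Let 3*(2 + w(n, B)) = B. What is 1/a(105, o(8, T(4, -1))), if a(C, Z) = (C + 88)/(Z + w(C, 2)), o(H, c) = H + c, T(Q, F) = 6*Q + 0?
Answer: 92/579 ≈ 0.15889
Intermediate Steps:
w(n, B) = -2 + B/3
T(Q, F) = 6*Q
a(C, Z) = (88 + C)/(-4/3 + Z) (a(C, Z) = (C + 88)/(Z + (-2 + (1/3)*2)) = (88 + C)/(Z + (-2 + 2/3)) = (88 + C)/(Z - 4/3) = (88 + C)/(-4/3 + Z))
1/a(105, o(8, T(4, -1))) = 1/(3*(88 + 105)/(-4 + 3*(8 + 6*4))) = 1/(3*193/(-4 + 3*(8 + 24))) = 1/(3*193/(-4 + 3*32)) = 1/(3*193/(-4 + 96)) = 1/(3*193/92) = 1/(3*(1/92)*193) = 1/(579/92) = 92/579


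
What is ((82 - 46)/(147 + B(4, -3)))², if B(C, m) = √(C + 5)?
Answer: 36/625 ≈ 0.057600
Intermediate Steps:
B(C, m) = √(5 + C)
((82 - 46)/(147 + B(4, -3)))² = ((82 - 46)/(147 + √(5 + 4)))² = (36/(147 + √9))² = (36/(147 + 3))² = (36/150)² = (36*(1/150))² = (6/25)² = 36/625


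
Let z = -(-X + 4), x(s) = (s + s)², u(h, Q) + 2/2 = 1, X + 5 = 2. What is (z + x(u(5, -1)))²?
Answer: 49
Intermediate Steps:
X = -3 (X = -5 + 2 = -3)
u(h, Q) = 0 (u(h, Q) = -1 + 1 = 0)
x(s) = 4*s² (x(s) = (2*s)² = 4*s²)
z = -7 (z = -(-1*(-3) + 4) = -(3 + 4) = -1*7 = -7)
(z + x(u(5, -1)))² = (-7 + 4*0²)² = (-7 + 4*0)² = (-7 + 0)² = (-7)² = 49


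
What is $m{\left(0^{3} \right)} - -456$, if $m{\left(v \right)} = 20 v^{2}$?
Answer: $456$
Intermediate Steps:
$m{\left(0^{3} \right)} - -456 = 20 \left(0^{3}\right)^{2} - -456 = 20 \cdot 0^{2} + 456 = 20 \cdot 0 + 456 = 0 + 456 = 456$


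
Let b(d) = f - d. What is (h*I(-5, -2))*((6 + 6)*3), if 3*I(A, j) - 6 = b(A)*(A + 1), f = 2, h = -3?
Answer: 792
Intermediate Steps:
b(d) = 2 - d
I(A, j) = 2 + (1 + A)*(2 - A)/3 (I(A, j) = 2 + ((2 - A)*(A + 1))/3 = 2 + ((2 - A)*(1 + A))/3 = 2 + ((1 + A)*(2 - A))/3 = 2 + (1 + A)*(2 - A)/3)
(h*I(-5, -2))*((6 + 6)*3) = (-3*(8/3 - ⅓*(-5)² + (⅓)*(-5)))*((6 + 6)*3) = (-3*(8/3 - ⅓*25 - 5/3))*(12*3) = -3*(8/3 - 25/3 - 5/3)*36 = -3*(-22/3)*36 = 22*36 = 792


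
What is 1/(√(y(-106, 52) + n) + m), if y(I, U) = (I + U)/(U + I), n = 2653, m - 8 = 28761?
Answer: 28769/827652707 - √2654/827652707 ≈ 3.4698e-5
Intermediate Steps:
m = 28769 (m = 8 + 28761 = 28769)
y(I, U) = 1 (y(I, U) = (I + U)/(I + U) = 1)
1/(√(y(-106, 52) + n) + m) = 1/(√(1 + 2653) + 28769) = 1/(√2654 + 28769) = 1/(28769 + √2654)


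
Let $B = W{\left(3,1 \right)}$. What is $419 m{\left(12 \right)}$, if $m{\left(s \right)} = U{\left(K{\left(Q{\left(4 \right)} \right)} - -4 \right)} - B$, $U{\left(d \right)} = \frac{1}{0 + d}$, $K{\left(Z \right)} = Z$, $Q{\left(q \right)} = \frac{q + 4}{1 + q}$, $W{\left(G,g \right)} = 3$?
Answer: $- \frac{33101}{28} \approx -1182.2$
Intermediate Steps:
$Q{\left(q \right)} = \frac{4 + q}{1 + q}$
$B = 3$
$U{\left(d \right)} = \frac{1}{d}$
$m{\left(s \right)} = - \frac{79}{28}$ ($m{\left(s \right)} = \frac{1}{\frac{4 + 4}{1 + 4} - -4} - 3 = \frac{1}{\frac{1}{5} \cdot 8 + 4} - 3 = \frac{1}{\frac{8}{5} + 4} - 3 = \frac{1}{\frac{28}{5}} - 3 = \frac{5}{28} - 3 = - \frac{79}{28}$)
$419 m{\left(12 \right)} = 419 \left(- \frac{79}{28}\right) = - \frac{33101}{28}$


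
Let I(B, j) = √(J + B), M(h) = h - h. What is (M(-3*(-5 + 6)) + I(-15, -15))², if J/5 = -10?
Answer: -65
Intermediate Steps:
J = -50 (J = 5*(-10) = -50)
M(h) = 0
I(B, j) = √(-50 + B)
(M(-3*(-5 + 6)) + I(-15, -15))² = (0 + √(-50 - 15))² = (0 + √(-65))² = (0 + I*√65)² = (I*√65)² = -65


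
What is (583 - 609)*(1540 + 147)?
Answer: -43862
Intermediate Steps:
(583 - 609)*(1540 + 147) = -26*1687 = -43862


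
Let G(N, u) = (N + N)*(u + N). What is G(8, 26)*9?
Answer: 4896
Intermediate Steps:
G(N, u) = 2*N*(N + u) (G(N, u) = (2*N)*(N + u) = 2*N*(N + u))
G(8, 26)*9 = (2*8*(8 + 26))*9 = (2*8*34)*9 = 544*9 = 4896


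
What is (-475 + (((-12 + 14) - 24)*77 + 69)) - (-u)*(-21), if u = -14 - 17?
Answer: -1449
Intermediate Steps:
u = -31
(-475 + (((-12 + 14) - 24)*77 + 69)) - (-u)*(-21) = (-475 + (((-12 + 14) - 24)*77 + 69)) - (-1*(-31))*(-21) = (-475 + ((2 - 24)*77 + 69)) - 31*(-21) = (-475 + (-22*77 + 69)) - 1*(-651) = (-475 + (-1694 + 69)) + 651 = (-475 - 1625) + 651 = -2100 + 651 = -1449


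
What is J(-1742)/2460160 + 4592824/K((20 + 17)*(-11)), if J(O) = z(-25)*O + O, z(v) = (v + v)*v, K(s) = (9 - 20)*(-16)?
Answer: 353084323289/13530880 ≈ 26095.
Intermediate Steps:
K(s) = 176 (K(s) = -11*(-16) = 176)
z(v) = 2*v² (z(v) = (2*v)*v = 2*v²)
J(O) = 1251*O (J(O) = (2*(-25)²)*O + O = (2*625)*O + O = 1250*O + O = 1251*O)
J(-1742)/2460160 + 4592824/K((20 + 17)*(-11)) = (1251*(-1742))/2460160 + 4592824/176 = -2179242*1/2460160 + 4592824*(1/176) = -1089621/1230080 + 574103/22 = 353084323289/13530880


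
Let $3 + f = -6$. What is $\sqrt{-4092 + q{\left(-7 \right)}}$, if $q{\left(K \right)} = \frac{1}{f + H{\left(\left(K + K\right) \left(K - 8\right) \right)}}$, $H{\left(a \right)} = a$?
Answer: $\frac{i \sqrt{165320691}}{201} \approx 63.969 i$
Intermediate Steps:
$f = -9$ ($f = -3 - 6 = -9$)
$q{\left(K \right)} = \frac{1}{-9 + 2 K \left(-8 + K\right)}$ ($q{\left(K \right)} = \frac{1}{-9 + \left(K + K\right) \left(K - 8\right)} = \frac{1}{-9 + 2 K \left(-8 + K\right)}$)
$\sqrt{-4092 + q{\left(-7 \right)}} = \sqrt{-4092 + \frac{1}{-9 + 2 \left(-7\right) \left(-8 - 7\right)}} = \sqrt{-4092 + \frac{1}{-9 + 2 \left(-7\right) \left(-15\right)}} = \sqrt{-4092 + \frac{1}{-9 + 210}} = \sqrt{-4092 + \frac{1}{201}} = \sqrt{- \frac{822491}{201}} = \frac{i \sqrt{165320691}}{201}$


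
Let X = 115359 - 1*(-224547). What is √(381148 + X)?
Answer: √721054 ≈ 849.15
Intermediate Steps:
X = 339906 (X = 115359 + 224547 = 339906)
√(381148 + X) = √(381148 + 339906) = √721054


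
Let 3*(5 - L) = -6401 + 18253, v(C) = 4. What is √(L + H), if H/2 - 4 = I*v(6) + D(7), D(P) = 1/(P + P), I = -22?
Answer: 4*I*√113379/21 ≈ 64.137*I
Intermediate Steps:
L = -11837/3 (L = 5 - (-6401 + 18253)/3 = 5 - ⅓*11852 = 5 - 11852/3 = -11837/3 ≈ -3945.7)
D(P) = 1/(2*P)
H = -1175/7 (H = 8 + 2*(-22*4 + (½)/7) = 8 + 2*(-88 + (½)*(⅐)) = 8 + 2*(-88 + 1/14) = 8 + 2*(-1231/14) = 8 - 1231/7 = -1175/7 ≈ -167.86)
√(L + H) = √(-11837/3 - 1175/7) = √(-86384/21) = 4*I*√113379/21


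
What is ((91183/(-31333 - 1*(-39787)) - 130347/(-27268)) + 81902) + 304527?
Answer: 44542310189435/115261836 ≈ 3.8644e+5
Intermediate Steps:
((91183/(-31333 - 1*(-39787)) - 130347/(-27268)) + 81902) + 304527 = ((91183/(-31333 + 39787) - 130347*(-1/27268)) + 81902) + 304527 = ((91183/8454 + 130347/27268) + 81902) + 304527 = (1794165791/115261836 + 81902) + 304527 = 9441969057863/115261836 + 304527 = 44542310189435/115261836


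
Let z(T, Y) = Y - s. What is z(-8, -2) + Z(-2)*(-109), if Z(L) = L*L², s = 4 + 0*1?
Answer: 866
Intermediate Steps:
s = 4 (s = 4 + 0 = 4)
Z(L) = L³
z(T, Y) = -4 + Y (z(T, Y) = Y - 1*4 = Y - 4 = -4 + Y)
z(-8, -2) + Z(-2)*(-109) = (-4 - 2) + (-2)³*(-109) = -6 - 8*(-109) = -6 + 872 = 866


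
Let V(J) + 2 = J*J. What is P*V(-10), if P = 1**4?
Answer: 98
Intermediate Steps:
V(J) = -2 + J**2 (V(J) = -2 + J*J = -2 + J**2)
P = 1
P*V(-10) = 1*(-2 + (-10)**2) = 1*(-2 + 100) = 1*98 = 98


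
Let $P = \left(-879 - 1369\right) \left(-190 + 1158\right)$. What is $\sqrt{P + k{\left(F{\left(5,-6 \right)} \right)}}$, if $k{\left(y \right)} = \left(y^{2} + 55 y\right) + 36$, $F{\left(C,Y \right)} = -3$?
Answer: $2 i \sqrt{544046} \approx 1475.2 i$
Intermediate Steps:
$k{\left(y \right)} = 36 + y^{2} + 55 y$
$P = -2176064$ ($P = \left(-2248\right) 968 = -2176064$)
$\sqrt{P + k{\left(F{\left(5,-6 \right)} \right)}} = \sqrt{-2176064 + \left(36 + \left(-3\right)^{2} + 55 \left(-3\right)\right)} = \sqrt{-2176064 + \left(36 + 9 - 165\right)} = \sqrt{-2176064 - 120} = \sqrt{-2176184} = 2 i \sqrt{544046}$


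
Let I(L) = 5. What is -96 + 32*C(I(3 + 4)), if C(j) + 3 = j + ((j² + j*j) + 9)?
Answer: 1856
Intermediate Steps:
C(j) = 6 + j + 2*j² (C(j) = -3 + (j + ((j² + j*j) + 9)) = -3 + (j + ((j² + j²) + 9)) = -3 + (j + (2*j² + 9)) = -3 + (j + (9 + 2*j²)) = -3 + (9 + j + 2*j²) = 6 + j + 2*j²)
-96 + 32*C(I(3 + 4)) = -96 + 32*(6 + 5 + 2*5²) = -96 + 32*(6 + 5 + 2*25) = -96 + 32*(6 + 5 + 50) = -96 + 32*61 = -96 + 1952 = 1856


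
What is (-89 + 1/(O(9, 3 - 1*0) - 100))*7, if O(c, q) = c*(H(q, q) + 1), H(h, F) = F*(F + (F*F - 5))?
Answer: -8721/14 ≈ -622.93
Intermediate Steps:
H(h, F) = F*(-5 + F + F²) (H(h, F) = F*(F + (F² - 5)) = F*(F + (-5 + F²)) = F*(-5 + F + F²))
O(c, q) = c*(1 + q*(-5 + q + q²)) (O(c, q) = c*(q*(-5 + q + q²) + 1) = c*(1 + q*(-5 + q + q²)))
(-89 + 1/(O(9, 3 - 1*0) - 100))*7 = (-89 + 1/(9*(1 + (3 - 1*0)*(-5 + (3 - 1*0) + (3 - 1*0)²)) - 100))*7 = (-89 + 1/(9*(1 + (3 + 0)*(-5 + (3 + 0) + (3 + 0)²)) - 100))*7 = (-89 + 1/(9*(1 + 3*(-5 + 3 + 3²)) - 100))*7 = (-89 + 1/(9*(1 + 3*(-5 + 3 + 9)) - 100))*7 = (-89 + 1/(9*(1 + 3*7) - 100))*7 = (-89 + 1/(9*(1 + 21) - 100))*7 = (-89 + 1/(9*22 - 100))*7 = (-89 + 1/(198 - 100))*7 = (-89 + 1/98)*7 = -8721/98*7 = -8721/14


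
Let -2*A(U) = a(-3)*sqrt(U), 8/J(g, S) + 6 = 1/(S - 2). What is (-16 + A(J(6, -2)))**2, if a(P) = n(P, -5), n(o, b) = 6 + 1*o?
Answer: 6328/25 + 192*I*sqrt(2)/5 ≈ 253.12 + 54.306*I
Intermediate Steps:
n(o, b) = 6 + o
a(P) = 6 + P
J(g, S) = 8/(-6 + 1/(-2 + S)) (J(g, S) = 8/(-6 + 1/(S - 2)) = 8/(-6 + 1/(-2 + S)))
A(U) = -3*sqrt(U)/2 (A(U) = -(6 - 3)*sqrt(U)/2 = -3*sqrt(U)/2)
(-16 + A(J(6, -2)))**2 = (-16 - 3*2*sqrt(2)*sqrt(2 - 1*(-2))*(I/5)/2)**2 = (-16 - 3*2*sqrt(2)*sqrt(2 + 2)*(I/5)/2)**2 = (-16 - 3*4*sqrt(2)*(I/5)/2)**2 = (-16 - 3*4*I*sqrt(2)/5/2)**2 = (-16 - 6*I*sqrt(2)/5)**2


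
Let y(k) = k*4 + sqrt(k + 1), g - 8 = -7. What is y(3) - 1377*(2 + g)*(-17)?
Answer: 70241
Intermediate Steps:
g = 1 (g = 8 - 7 = 1)
y(k) = sqrt(1 + k) + 4*k (y(k) = 4*k + sqrt(1 + k) = sqrt(1 + k) + 4*k)
y(3) - 1377*(2 + g)*(-17) = (sqrt(1 + 3) + 4*3) - 1377*(2 + 1)*(-17) = (sqrt(4) + 12) - 4131*(-17) = (2 + 12) - 1377*(-51) = 14 + 70227 = 70241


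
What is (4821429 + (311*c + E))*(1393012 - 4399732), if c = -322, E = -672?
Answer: -14193567532800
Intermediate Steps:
(4821429 + (311*c + E))*(1393012 - 4399732) = (4821429 + (311*(-322) - 672))*(1393012 - 4399732) = (4821429 + (-100142 - 672))*(-3006720) = (4821429 - 100814)*(-3006720) = 4720615*(-3006720) = -14193567532800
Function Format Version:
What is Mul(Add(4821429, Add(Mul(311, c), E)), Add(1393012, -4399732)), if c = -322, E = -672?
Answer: -14193567532800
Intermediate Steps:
Mul(Add(4821429, Add(Mul(311, c), E)), Add(1393012, -4399732)) = Mul(Add(4821429, Add(Mul(311, -322), -672)), Add(1393012, -4399732)) = Mul(Add(4821429, Add(-100142, -672)), -3006720) = Mul(Add(4821429, -100814), -3006720) = Mul(4720615, -3006720) = -14193567532800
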